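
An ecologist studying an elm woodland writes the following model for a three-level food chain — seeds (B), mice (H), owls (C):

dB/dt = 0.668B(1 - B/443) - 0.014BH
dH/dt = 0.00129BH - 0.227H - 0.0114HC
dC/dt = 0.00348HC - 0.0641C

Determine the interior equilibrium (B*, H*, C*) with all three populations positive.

B* ≈ 272, H* ≈ 18.4, C* ≈ 10.9

From dC/dt = 0: 0.00348H* = 0.0641, so H* = 18.4.
From dB/dt = 0: 0.668(1 - B*/443) = 0.014·18.4, giving B* = 443·(1 - 0.386) = 272.
From dH/dt = 0: 0.00129·272 - 0.227 = 0.0114C*, so C* = 0.124/0.0114 = 10.9.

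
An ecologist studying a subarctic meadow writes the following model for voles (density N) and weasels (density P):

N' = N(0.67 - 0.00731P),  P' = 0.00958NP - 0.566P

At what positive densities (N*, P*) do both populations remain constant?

N* ≈ 59.1, P* ≈ 91.7

Set dP/dt = 0 with P > 0: 0.00958N - 0.566 = 0, so N* = 0.566/0.00958 = 59.1.
Set dN/dt = 0 with N > 0: 0.67 - 0.00731P = 0, so P* = 0.67/0.00731 = 91.7.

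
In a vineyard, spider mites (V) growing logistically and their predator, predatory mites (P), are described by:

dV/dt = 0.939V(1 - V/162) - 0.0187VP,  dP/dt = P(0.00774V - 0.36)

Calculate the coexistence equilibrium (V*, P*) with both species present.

From dP/dt = 0 with P > 0: 0.00774V* = 0.36, so V* = 46.5.
Substitute into dV/dt = 0: 0.939(1 - 46.5/162) = 0.0187P*.
The bracket is 0.713, giving P* = 0.669/0.0187 = 35.8.

V* ≈ 46.5, P* ≈ 35.8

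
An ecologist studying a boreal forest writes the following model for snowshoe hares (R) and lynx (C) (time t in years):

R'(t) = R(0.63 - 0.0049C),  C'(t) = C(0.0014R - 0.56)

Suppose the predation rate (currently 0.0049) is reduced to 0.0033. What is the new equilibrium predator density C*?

At the interior fixed point, setting dR/dt = 0 with R > 0 fixes C* = (prey growth rate)/(RC coefficient) — independent of the other coefficients.
With the change, C* = 0.63/0.0033 = 191; it rises from 129.

C* ≈ 191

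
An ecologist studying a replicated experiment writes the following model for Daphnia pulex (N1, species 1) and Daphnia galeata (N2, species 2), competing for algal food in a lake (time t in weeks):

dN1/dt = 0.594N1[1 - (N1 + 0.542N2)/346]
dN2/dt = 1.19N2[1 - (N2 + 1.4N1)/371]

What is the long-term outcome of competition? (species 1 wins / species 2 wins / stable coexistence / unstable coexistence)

Compare the nullcline intercepts: K1/α12 = 346/0.542 = 638 > K2 = 371; K2/α21 = 371/1.4 = 265 < K1 = 346.
Since the inequalities point opposite ways, species 1 can invade but species 2 cannot.

species 1 excludes species 2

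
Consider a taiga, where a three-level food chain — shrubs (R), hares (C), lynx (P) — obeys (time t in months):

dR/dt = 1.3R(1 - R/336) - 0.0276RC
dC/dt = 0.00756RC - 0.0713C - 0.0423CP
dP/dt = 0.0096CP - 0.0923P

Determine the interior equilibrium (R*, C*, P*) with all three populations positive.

From dP/dt = 0: 0.0096C* = 0.0923, so C* = 9.61.
From dR/dt = 0: 1.3(1 - R*/336) = 0.0276·9.61, giving R* = 336·(1 - 0.204) = 267.
From dC/dt = 0: 0.00756·267 - 0.0713 = 0.0423P*, so P* = 1.95/0.0423 = 46.1.

R* ≈ 267, C* ≈ 9.61, P* ≈ 46.1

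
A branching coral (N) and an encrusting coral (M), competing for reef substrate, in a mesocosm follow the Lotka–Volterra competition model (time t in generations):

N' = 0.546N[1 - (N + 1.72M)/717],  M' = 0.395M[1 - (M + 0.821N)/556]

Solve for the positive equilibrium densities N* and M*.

Setting both brackets to zero gives the nullclines N + 1.72M = 717 and 0.821N + M = 556.
Substituting M = 556 - 0.821N into the first: N(1 - 1.72·0.821) = 717 - 1.72·556.
So N* = -239/-0.412 = 581, and then M* = 556 - 0.821·581 = 79.2.

N* ≈ 581, M* ≈ 79.2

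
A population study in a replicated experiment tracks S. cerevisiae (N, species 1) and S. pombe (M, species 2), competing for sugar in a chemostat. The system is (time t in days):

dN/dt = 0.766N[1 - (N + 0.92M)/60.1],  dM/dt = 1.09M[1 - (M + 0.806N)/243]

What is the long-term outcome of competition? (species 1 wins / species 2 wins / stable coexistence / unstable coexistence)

Compare the nullcline intercepts: K1/α12 = 60.1/0.92 = 65.3 < K2 = 243; K2/α21 = 243/0.806 = 301 > K1 = 60.1.
Since the inequalities point opposite ways, species 2 can invade but species 1 cannot.

species 2 excludes species 1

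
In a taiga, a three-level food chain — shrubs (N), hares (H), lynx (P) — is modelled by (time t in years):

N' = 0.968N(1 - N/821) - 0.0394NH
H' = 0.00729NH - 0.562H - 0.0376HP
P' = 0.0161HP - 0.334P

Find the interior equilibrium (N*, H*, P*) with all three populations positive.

N* ≈ 128, H* ≈ 20.7, P* ≈ 9.82

From dP/dt = 0: 0.0161H* = 0.334, so H* = 20.7.
From dN/dt = 0: 0.968(1 - N*/821) = 0.0394·20.7, giving N* = 821·(1 - 0.844) = 128.
From dH/dt = 0: 0.00729·128 - 0.562 = 0.0376P*, so P* = 0.369/0.0376 = 9.82.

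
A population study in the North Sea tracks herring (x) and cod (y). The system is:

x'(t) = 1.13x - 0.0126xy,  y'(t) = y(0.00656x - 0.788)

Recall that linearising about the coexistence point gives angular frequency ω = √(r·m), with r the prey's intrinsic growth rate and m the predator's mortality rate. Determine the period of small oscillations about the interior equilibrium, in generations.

Here r = 1.13 and m = 0.788, so r·m = 0.89.
ω = √0.89 = 0.944 per generation, hence T = 2π/ω ≈ 6.66 generations.

T ≈ 6.66 generations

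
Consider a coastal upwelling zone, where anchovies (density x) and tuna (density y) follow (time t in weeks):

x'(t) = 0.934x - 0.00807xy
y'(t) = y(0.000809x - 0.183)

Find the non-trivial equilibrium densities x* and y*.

x* ≈ 226, y* ≈ 116

Set dy/dt = 0 with y > 0: 0.000809x - 0.183 = 0, so x* = 0.183/0.000809 = 226.
Set dx/dt = 0 with x > 0: 0.934 - 0.00807y = 0, so y* = 0.934/0.00807 = 116.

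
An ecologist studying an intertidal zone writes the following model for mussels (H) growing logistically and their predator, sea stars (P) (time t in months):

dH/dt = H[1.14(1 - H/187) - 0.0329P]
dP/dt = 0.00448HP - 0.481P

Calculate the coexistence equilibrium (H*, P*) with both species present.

From dP/dt = 0 with P > 0: 0.00448H* = 0.481, so H* = 107.
Substitute into dH/dt = 0: 1.14(1 - 107/187) = 0.0329P*.
The bracket is 0.426, giving P* = 0.485/0.0329 = 14.8.

H* ≈ 107, P* ≈ 14.8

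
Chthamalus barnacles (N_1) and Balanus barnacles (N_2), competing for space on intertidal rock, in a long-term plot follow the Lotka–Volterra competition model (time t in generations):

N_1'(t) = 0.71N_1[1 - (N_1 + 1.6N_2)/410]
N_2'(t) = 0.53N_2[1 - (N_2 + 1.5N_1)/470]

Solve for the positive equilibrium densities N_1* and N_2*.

N_1* ≈ 244, N_2* ≈ 104

Setting both brackets to zero gives the nullclines N_1 + 1.6N_2 = 410 and 1.5N_1 + N_2 = 470.
Substituting N_2 = 470 - 1.5N_1 into the first: N_1(1 - 1.6·1.5) = 410 - 1.6·470.
So N_1* = -342/-1.4 = 244, and then N_2* = 470 - 1.5·244 = 104.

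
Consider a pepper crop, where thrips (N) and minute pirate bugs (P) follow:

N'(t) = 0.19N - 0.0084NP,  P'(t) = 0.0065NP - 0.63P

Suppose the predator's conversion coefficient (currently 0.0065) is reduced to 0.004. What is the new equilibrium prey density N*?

At the interior fixed point, setting dP/dt = 0 with P > 0 fixes N* = (predator death rate)/(NP coefficient) — independent of the other coefficients.
With the change, N* = 0.63/0.004 = 158; it rises from 96.9.

N* ≈ 158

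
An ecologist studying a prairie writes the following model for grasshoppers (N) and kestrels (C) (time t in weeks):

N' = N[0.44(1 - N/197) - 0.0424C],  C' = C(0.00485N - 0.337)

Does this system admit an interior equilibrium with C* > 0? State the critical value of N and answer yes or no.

Threshold N = 69.5; K > 69.5, so yes, the predator persists.

The predator equation gives dC/dt > 0 only when N > 0.337/0.00485 = 69.5.
Without the predator, N → K = 197. Since 197 > 69.5, the predator can invade and persist.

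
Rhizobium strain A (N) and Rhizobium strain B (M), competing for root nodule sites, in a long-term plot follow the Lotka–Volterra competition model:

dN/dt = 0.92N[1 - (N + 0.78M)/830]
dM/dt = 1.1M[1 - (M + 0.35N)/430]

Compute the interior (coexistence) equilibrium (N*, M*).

N* ≈ 680, M* ≈ 192

Setting both brackets to zero gives the nullclines N + 0.78M = 830 and 0.35N + M = 430.
Substituting M = 430 - 0.35N into the first: N(1 - 0.78·0.35) = 830 - 0.78·430.
So N* = 495/0.727 = 680, and then M* = 430 - 0.35·680 = 192.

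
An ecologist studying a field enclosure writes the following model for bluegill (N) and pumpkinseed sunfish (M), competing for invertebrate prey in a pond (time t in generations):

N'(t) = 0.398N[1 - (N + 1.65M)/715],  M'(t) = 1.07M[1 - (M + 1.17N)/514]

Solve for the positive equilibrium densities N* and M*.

N* ≈ 143, M* ≈ 347

Setting both brackets to zero gives the nullclines N + 1.65M = 715 and 1.17N + M = 514.
Substituting M = 514 - 1.17N into the first: N(1 - 1.65·1.17) = 715 - 1.65·514.
So N* = -133/-0.93 = 143, and then M* = 514 - 1.17·143 = 347.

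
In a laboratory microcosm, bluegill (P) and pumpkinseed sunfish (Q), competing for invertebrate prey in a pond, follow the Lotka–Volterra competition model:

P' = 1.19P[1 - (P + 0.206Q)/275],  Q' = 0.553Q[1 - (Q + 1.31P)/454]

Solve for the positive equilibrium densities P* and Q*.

Setting both brackets to zero gives the nullclines P + 0.206Q = 275 and 1.31P + Q = 454.
Substituting Q = 454 - 1.31P into the first: P(1 - 0.206·1.31) = 275 - 0.206·454.
So P* = 181/0.73 = 249, and then Q* = 454 - 1.31·249 = 128.

P* ≈ 249, Q* ≈ 128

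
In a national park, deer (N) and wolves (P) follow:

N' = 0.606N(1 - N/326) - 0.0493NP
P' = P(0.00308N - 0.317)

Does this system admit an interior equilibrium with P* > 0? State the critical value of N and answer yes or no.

Threshold N = 103; K > 103, so yes, the predator persists.

The predator equation gives dP/dt > 0 only when N > 0.317/0.00308 = 103.
Without the predator, N → K = 326. Since 326 > 103, the predator can invade and persist.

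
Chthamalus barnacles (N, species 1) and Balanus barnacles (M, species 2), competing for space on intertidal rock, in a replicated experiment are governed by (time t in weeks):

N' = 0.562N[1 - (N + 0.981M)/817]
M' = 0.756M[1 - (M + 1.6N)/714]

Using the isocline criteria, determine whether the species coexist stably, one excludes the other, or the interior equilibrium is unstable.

Compare the nullcline intercepts: K1/α12 = 817/0.981 = 833 > K2 = 714; K2/α21 = 714/1.6 = 446 < K1 = 817.
Since the inequalities point opposite ways, species 1 can invade but species 2 cannot.

species 1 excludes species 2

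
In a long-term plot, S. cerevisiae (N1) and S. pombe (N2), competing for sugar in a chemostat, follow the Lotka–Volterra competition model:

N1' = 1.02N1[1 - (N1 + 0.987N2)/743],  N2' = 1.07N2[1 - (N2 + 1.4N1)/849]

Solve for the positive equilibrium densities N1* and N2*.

Setting both brackets to zero gives the nullclines N1 + 0.987N2 = 743 and 1.4N1 + N2 = 849.
Substituting N2 = 849 - 1.4N1 into the first: N1(1 - 0.987·1.4) = 743 - 0.987·849.
So N1* = -95/-0.382 = 249, and then N2* = 849 - 1.4·249 = 501.

N1* ≈ 249, N2* ≈ 501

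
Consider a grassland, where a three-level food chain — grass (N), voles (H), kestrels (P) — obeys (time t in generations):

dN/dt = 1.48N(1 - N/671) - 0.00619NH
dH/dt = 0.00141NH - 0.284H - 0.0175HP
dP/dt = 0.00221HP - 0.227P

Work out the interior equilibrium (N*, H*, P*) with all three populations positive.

N* ≈ 383, H* ≈ 103, P* ≈ 14.6

From dP/dt = 0: 0.00221H* = 0.227, so H* = 103.
From dN/dt = 0: 1.48(1 - N*/671) = 0.00619·103, giving N* = 671·(1 - 0.43) = 383.
From dH/dt = 0: 0.00141·383 - 0.284 = 0.0175P*, so P* = 0.256/0.0175 = 14.6.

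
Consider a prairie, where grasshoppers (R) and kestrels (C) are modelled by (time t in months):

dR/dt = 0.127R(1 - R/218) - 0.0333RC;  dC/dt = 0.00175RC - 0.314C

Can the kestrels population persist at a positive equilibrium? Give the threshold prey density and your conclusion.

The predator equation gives dC/dt > 0 only when R > 0.314/0.00175 = 179.
Without the predator, R → K = 218. Since 218 > 179, the predator can invade and persist.

Threshold R = 179; K > 179, so yes, the predator persists.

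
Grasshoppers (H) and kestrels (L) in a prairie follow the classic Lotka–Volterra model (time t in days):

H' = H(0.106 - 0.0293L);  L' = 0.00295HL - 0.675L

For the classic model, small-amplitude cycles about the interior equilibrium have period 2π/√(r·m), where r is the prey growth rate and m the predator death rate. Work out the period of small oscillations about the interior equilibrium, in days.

Here r = 0.106 and m = 0.675, so r·m = 0.0716.
ω = √0.0716 = 0.267 per day, hence T = 2π/ω ≈ 23.5 days.

T ≈ 23.5 days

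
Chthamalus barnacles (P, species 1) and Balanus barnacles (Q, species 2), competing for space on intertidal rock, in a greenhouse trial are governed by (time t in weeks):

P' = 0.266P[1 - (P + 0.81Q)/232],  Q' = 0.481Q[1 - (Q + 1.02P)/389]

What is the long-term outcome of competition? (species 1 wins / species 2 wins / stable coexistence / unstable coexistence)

Compare the nullcline intercepts: K1/α12 = 232/0.81 = 286 < K2 = 389; K2/α21 = 389/1.02 = 381 > K1 = 232.
Since the inequalities point opposite ways, species 2 can invade but species 1 cannot.

species 2 excludes species 1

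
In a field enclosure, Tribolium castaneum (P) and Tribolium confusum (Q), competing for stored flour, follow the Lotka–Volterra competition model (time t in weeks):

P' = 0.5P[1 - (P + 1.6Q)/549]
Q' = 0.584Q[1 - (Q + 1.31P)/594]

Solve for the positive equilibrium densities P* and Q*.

P* ≈ 366, Q* ≈ 114

Setting both brackets to zero gives the nullclines P + 1.6Q = 549 and 1.31P + Q = 594.
Substituting Q = 594 - 1.31P into the first: P(1 - 1.6·1.31) = 549 - 1.6·594.
So P* = -401/-1.1 = 366, and then Q* = 594 - 1.31·366 = 114.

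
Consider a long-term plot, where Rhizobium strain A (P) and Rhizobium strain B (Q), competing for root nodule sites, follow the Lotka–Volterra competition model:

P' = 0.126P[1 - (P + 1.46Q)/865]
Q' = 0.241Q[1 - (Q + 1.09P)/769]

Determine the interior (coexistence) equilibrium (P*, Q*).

P* ≈ 436, Q* ≈ 294

Setting both brackets to zero gives the nullclines P + 1.46Q = 865 and 1.09P + Q = 769.
Substituting Q = 769 - 1.09P into the first: P(1 - 1.46·1.09) = 865 - 1.46·769.
So P* = -258/-0.591 = 436, and then Q* = 769 - 1.09·436 = 294.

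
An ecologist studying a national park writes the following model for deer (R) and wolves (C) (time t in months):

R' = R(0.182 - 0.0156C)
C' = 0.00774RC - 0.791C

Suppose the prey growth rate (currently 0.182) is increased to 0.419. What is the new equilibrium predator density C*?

At the interior fixed point, setting dR/dt = 0 with R > 0 fixes C* = (prey growth rate)/(RC coefficient) — independent of the other coefficients.
With the change, C* = 0.419/0.0156 = 26.9; it rises from 11.7.

C* ≈ 26.9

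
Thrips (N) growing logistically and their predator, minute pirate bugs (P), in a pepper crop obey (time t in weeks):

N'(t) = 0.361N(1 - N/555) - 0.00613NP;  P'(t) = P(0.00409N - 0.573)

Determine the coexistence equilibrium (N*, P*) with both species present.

From dP/dt = 0 with P > 0: 0.00409N* = 0.573, so N* = 140.
Substitute into dN/dt = 0: 0.361(1 - 140/555) = 0.00613P*.
The bracket is 0.748, giving P* = 0.27/0.00613 = 44.

N* ≈ 140, P* ≈ 44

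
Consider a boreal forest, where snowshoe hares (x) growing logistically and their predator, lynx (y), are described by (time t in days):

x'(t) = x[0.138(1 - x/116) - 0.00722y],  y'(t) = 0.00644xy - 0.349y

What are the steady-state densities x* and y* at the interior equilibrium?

From dy/dt = 0 with y > 0: 0.00644x* = 0.349, so x* = 54.2.
Substitute into dx/dt = 0: 0.138(1 - 54.2/116) = 0.00722y*.
The bracket is 0.533, giving y* = 0.0735/0.00722 = 10.2.

x* ≈ 54.2, y* ≈ 10.2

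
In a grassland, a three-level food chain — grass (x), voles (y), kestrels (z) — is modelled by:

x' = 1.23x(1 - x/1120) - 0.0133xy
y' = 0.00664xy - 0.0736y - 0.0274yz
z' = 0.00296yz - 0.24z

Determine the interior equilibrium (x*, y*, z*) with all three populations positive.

x* ≈ 138, y* ≈ 81.1, z* ≈ 30.8

From dz/dt = 0: 0.00296y* = 0.24, so y* = 81.1.
From dx/dt = 0: 1.23(1 - x*/1120) = 0.0133·81.1, giving x* = 1120·(1 - 0.877) = 138.
From dy/dt = 0: 0.00664·138 - 0.0736 = 0.0274z*, so z* = 0.843/0.0274 = 30.8.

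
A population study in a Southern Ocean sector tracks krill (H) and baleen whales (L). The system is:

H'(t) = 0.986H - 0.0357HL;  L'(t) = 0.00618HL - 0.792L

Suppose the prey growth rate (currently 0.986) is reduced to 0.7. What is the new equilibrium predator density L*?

L* ≈ 19.6

At the interior fixed point, setting dH/dt = 0 with H > 0 fixes L* = (prey growth rate)/(HL coefficient) — independent of the other coefficients.
With the change, L* = 0.7/0.0357 = 19.6; it falls from 27.6.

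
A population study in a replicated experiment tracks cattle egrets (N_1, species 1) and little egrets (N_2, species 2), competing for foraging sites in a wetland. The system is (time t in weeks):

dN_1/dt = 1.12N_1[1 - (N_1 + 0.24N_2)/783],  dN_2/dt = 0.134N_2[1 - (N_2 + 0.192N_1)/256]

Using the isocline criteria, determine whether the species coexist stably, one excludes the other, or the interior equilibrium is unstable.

Compare the nullcline intercepts: K1/α12 = 783/0.24 = 3260 > K2 = 256; K2/α21 = 256/0.192 = 1330 > K1 = 783.
Since both inequalities hold, each species can invade when rare, so the interior equilibrium is stable.

stable coexistence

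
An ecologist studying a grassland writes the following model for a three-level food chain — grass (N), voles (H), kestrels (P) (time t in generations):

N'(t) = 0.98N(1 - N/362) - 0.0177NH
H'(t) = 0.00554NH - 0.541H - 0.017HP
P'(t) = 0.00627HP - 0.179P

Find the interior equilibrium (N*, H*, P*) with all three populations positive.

From dP/dt = 0: 0.00627H* = 0.179, so H* = 28.5.
From dN/dt = 0: 0.98(1 - N*/362) = 0.0177·28.5, giving N* = 362·(1 - 0.516) = 175.
From dH/dt = 0: 0.00554·175 - 0.541 = 0.017P*, so P* = 0.43/0.017 = 25.3.

N* ≈ 175, H* ≈ 28.5, P* ≈ 25.3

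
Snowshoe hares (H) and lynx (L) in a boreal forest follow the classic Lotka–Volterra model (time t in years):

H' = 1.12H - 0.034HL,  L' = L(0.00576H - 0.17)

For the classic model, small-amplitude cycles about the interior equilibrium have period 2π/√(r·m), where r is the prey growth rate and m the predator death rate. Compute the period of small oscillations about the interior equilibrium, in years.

Here r = 1.12 and m = 0.17, so r·m = 0.19.
ω = √0.19 = 0.436 per year, hence T = 2π/ω ≈ 14.4 years.

T ≈ 14.4 years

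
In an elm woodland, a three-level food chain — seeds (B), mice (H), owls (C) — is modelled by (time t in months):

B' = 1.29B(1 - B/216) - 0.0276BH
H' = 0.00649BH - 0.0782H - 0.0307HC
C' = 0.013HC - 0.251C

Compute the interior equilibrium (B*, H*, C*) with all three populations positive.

From dC/dt = 0: 0.013H* = 0.251, so H* = 19.3.
From dB/dt = 0: 1.29(1 - B*/216) = 0.0276·19.3, giving B* = 216·(1 - 0.413) = 127.
From dH/dt = 0: 0.00649·127 - 0.0782 = 0.0307C*, so C* = 0.745/0.0307 = 24.3.

B* ≈ 127, H* ≈ 19.3, C* ≈ 24.3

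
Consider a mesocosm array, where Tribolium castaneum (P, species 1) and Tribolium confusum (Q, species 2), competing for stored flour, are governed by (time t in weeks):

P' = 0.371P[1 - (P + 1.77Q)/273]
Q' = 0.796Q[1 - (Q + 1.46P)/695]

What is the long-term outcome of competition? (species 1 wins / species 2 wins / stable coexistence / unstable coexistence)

species 2 excludes species 1

Compare the nullcline intercepts: K1/α12 = 273/1.77 = 154 < K2 = 695; K2/α21 = 695/1.46 = 476 > K1 = 273.
Since the inequalities point opposite ways, species 2 can invade but species 1 cannot.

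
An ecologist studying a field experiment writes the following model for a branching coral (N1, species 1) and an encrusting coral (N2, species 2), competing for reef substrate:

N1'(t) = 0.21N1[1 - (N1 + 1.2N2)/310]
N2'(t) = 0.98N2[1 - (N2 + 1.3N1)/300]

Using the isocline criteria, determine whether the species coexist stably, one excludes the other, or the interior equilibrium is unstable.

Compare the nullcline intercepts: K1/α12 = 310/1.2 = 258 < K2 = 300; K2/α21 = 300/1.3 = 231 < K1 = 310.
Since both are reversed, neither can invade when rare; the interior point is a saddle.

unstable coexistence (outcome depends on initial conditions)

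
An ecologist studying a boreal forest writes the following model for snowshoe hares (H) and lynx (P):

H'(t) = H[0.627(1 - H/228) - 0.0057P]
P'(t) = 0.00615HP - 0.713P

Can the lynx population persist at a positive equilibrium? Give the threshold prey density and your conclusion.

Threshold H = 116; K > 116, so yes, the predator persists.

The predator equation gives dP/dt > 0 only when H > 0.713/0.00615 = 116.
Without the predator, H → K = 228. Since 228 > 116, the predator can invade and persist.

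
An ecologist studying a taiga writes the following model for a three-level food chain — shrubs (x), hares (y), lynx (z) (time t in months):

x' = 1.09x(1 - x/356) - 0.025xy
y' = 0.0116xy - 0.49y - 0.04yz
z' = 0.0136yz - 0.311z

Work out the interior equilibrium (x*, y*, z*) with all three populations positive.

x* ≈ 169, y* ≈ 22.9, z* ≈ 36.8

From dz/dt = 0: 0.0136y* = 0.311, so y* = 22.9.
From dx/dt = 0: 1.09(1 - x*/356) = 0.025·22.9, giving x* = 356·(1 - 0.524) = 169.
From dy/dt = 0: 0.0116·169 - 0.49 = 0.04z*, so z* = 1.47/0.04 = 36.8.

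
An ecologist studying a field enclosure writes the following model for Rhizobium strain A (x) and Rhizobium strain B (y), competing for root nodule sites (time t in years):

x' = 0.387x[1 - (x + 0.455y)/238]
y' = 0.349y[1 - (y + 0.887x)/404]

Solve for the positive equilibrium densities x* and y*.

x* ≈ 90.8, y* ≈ 323

Setting both brackets to zero gives the nullclines x + 0.455y = 238 and 0.887x + y = 404.
Substituting y = 404 - 0.887x into the first: x(1 - 0.455·0.887) = 238 - 0.455·404.
So x* = 54.2/0.596 = 90.8, and then y* = 404 - 0.887·90.8 = 323.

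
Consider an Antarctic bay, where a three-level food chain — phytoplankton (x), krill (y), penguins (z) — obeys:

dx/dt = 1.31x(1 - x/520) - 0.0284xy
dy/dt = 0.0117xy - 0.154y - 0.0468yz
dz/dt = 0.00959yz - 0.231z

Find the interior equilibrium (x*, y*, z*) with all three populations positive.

x* ≈ 248, y* ≈ 24.1, z* ≈ 58.8

From dz/dt = 0: 0.00959y* = 0.231, so y* = 24.1.
From dx/dt = 0: 1.31(1 - x*/520) = 0.0284·24.1, giving x* = 520·(1 - 0.522) = 248.
From dy/dt = 0: 0.0117·248 - 0.154 = 0.0468z*, so z* = 2.75/0.0468 = 58.8.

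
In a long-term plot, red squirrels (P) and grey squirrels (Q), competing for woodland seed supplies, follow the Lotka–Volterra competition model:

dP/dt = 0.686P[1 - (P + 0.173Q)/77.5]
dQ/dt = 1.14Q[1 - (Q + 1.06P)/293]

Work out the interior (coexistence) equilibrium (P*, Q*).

Setting both brackets to zero gives the nullclines P + 0.173Q = 77.5 and 1.06P + Q = 293.
Substituting Q = 293 - 1.06P into the first: P(1 - 0.173·1.06) = 77.5 - 0.173·293.
So P* = 26.8/0.817 = 32.8, and then Q* = 293 - 1.06·32.8 = 258.

P* ≈ 32.8, Q* ≈ 258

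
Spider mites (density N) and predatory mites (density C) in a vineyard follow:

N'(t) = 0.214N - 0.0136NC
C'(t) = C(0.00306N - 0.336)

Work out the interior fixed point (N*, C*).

N* ≈ 110, C* ≈ 15.7

Set dC/dt = 0 with C > 0: 0.00306N - 0.336 = 0, so N* = 0.336/0.00306 = 110.
Set dN/dt = 0 with N > 0: 0.214 - 0.0136C = 0, so C* = 0.214/0.0136 = 15.7.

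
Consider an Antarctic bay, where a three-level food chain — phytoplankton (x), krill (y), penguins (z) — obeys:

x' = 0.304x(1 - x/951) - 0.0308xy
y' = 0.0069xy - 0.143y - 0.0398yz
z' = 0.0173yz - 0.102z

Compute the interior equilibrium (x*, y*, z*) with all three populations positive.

From dz/dt = 0: 0.0173y* = 0.102, so y* = 5.9.
From dx/dt = 0: 0.304(1 - x*/951) = 0.0308·5.9, giving x* = 951·(1 - 0.597) = 383.
From dy/dt = 0: 0.0069·383 - 0.143 = 0.0398z*, so z* = 2.5/0.0398 = 62.8.

x* ≈ 383, y* ≈ 5.9, z* ≈ 62.8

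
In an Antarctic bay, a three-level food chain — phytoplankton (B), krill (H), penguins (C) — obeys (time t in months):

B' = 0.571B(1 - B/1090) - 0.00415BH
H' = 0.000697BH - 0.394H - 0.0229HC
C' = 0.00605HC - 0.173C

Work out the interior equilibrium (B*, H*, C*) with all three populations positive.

From dC/dt = 0: 0.00605H* = 0.173, so H* = 28.6.
From dB/dt = 0: 0.571(1 - B*/1090) = 0.00415·28.6, giving B* = 1090·(1 - 0.208) = 863.
From dH/dt = 0: 0.000697·863 - 0.394 = 0.0229C*, so C* = 0.208/0.0229 = 9.08.

B* ≈ 863, H* ≈ 28.6, C* ≈ 9.08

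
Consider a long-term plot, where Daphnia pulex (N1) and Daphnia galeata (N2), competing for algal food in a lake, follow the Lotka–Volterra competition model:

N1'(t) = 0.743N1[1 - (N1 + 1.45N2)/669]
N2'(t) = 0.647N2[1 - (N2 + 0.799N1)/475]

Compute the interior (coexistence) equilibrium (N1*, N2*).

Setting both brackets to zero gives the nullclines N1 + 1.45N2 = 669 and 0.799N1 + N2 = 475.
Substituting N2 = 475 - 0.799N1 into the first: N1(1 - 1.45·0.799) = 669 - 1.45·475.
So N1* = -19.8/-0.159 = 125, and then N2* = 475 - 0.799·125 = 375.

N1* ≈ 125, N2* ≈ 375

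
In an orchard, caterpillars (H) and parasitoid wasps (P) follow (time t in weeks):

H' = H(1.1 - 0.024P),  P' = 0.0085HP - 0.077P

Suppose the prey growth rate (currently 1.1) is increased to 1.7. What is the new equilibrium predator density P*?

At the interior fixed point, setting dH/dt = 0 with H > 0 fixes P* = (prey growth rate)/(HP coefficient) — independent of the other coefficients.
With the change, P* = 1.7/0.024 = 70.8; it rises from 45.8.

P* ≈ 70.8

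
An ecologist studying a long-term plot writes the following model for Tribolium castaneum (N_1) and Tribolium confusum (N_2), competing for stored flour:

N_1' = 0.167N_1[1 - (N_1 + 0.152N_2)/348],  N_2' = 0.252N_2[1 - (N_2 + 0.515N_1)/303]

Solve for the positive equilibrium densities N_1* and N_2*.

N_1* ≈ 328, N_2* ≈ 134

Setting both brackets to zero gives the nullclines N_1 + 0.152N_2 = 348 and 0.515N_1 + N_2 = 303.
Substituting N_2 = 303 - 0.515N_1 into the first: N_1(1 - 0.152·0.515) = 348 - 0.152·303.
So N_1* = 302/0.922 = 328, and then N_2* = 303 - 0.515·328 = 134.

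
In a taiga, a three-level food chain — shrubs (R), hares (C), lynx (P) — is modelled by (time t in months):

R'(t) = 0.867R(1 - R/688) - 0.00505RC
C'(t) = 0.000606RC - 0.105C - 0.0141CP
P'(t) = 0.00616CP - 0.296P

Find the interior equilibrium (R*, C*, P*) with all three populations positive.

R* ≈ 495, C* ≈ 48.1, P* ≈ 13.8

From dP/dt = 0: 0.00616C* = 0.296, so C* = 48.1.
From dR/dt = 0: 0.867(1 - R*/688) = 0.00505·48.1, giving R* = 688·(1 - 0.28) = 495.
From dC/dt = 0: 0.000606·495 - 0.105 = 0.0141P*, so P* = 0.195/0.0141 = 13.8.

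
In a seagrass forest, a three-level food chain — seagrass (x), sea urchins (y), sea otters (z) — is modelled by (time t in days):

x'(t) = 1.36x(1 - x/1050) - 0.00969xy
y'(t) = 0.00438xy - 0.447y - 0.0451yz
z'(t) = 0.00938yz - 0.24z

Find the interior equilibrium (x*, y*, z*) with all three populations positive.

From dz/dt = 0: 0.00938y* = 0.24, so y* = 25.6.
From dx/dt = 0: 1.36(1 - x*/1050) = 0.00969·25.6, giving x* = 1050·(1 - 0.182) = 859.
From dy/dt = 0: 0.00438·859 - 0.447 = 0.0451z*, so z* = 3.31/0.0451 = 73.5.

x* ≈ 859, y* ≈ 25.6, z* ≈ 73.5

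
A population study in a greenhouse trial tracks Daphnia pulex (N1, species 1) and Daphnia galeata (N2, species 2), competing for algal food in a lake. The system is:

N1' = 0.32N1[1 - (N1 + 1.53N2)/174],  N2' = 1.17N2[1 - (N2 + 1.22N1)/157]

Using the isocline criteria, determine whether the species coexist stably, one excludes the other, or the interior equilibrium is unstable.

unstable coexistence (outcome depends on initial conditions)

Compare the nullcline intercepts: K1/α12 = 174/1.53 = 114 < K2 = 157; K2/α21 = 157/1.22 = 129 < K1 = 174.
Since both are reversed, neither can invade when rare; the interior point is a saddle.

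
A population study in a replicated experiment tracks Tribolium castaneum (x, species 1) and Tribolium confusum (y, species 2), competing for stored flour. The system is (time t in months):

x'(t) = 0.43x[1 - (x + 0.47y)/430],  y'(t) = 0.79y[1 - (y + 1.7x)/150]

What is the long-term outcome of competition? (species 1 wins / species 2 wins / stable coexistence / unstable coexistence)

species 1 excludes species 2

Compare the nullcline intercepts: K1/α12 = 430/0.47 = 915 > K2 = 150; K2/α21 = 150/1.7 = 88.2 < K1 = 430.
Since the inequalities point opposite ways, species 1 can invade but species 2 cannot.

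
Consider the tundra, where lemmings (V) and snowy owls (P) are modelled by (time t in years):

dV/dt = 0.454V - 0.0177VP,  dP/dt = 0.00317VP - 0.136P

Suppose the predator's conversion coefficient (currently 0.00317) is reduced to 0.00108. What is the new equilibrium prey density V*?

At the interior fixed point, setting dP/dt = 0 with P > 0 fixes V* = (predator death rate)/(VP coefficient) — independent of the other coefficients.
With the change, V* = 0.136/0.00108 = 126; it rises from 42.9.

V* ≈ 126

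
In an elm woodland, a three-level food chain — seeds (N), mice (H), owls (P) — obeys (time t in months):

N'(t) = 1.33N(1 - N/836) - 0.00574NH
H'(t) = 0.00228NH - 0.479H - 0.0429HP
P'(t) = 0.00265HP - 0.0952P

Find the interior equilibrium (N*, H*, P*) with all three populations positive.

From dP/dt = 0: 0.00265H* = 0.0952, so H* = 35.9.
From dN/dt = 0: 1.33(1 - N*/836) = 0.00574·35.9, giving N* = 836·(1 - 0.155) = 706.
From dH/dt = 0: 0.00228·706 - 0.479 = 0.0429P*, so P* = 1.13/0.0429 = 26.4.

N* ≈ 706, H* ≈ 35.9, P* ≈ 26.4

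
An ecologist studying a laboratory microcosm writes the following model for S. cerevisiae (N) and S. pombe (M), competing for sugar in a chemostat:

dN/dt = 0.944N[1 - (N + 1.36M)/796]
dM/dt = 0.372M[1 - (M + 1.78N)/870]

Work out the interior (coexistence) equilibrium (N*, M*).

Setting both brackets to zero gives the nullclines N + 1.36M = 796 and 1.78N + M = 870.
Substituting M = 870 - 1.78N into the first: N(1 - 1.36·1.78) = 796 - 1.36·870.
So N* = -387/-1.42 = 273, and then M* = 870 - 1.78·273 = 385.

N* ≈ 273, M* ≈ 385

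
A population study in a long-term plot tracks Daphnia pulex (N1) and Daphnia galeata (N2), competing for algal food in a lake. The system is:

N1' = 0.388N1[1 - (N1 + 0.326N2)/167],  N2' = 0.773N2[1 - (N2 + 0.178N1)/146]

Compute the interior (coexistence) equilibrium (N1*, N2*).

Setting both brackets to zero gives the nullclines N1 + 0.326N2 = 167 and 0.178N1 + N2 = 146.
Substituting N2 = 146 - 0.178N1 into the first: N1(1 - 0.326·0.178) = 167 - 0.326·146.
So N1* = 119/0.942 = 127, and then N2* = 146 - 0.178·127 = 123.

N1* ≈ 127, N2* ≈ 123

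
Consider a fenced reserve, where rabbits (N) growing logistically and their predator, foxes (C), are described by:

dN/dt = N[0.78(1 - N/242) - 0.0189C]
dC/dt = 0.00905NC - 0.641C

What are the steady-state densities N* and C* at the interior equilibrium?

N* ≈ 70.8, C* ≈ 29.2

From dC/dt = 0 with C > 0: 0.00905N* = 0.641, so N* = 70.8.
Substitute into dN/dt = 0: 0.78(1 - 70.8/242) = 0.0189C*.
The bracket is 0.707, giving C* = 0.552/0.0189 = 29.2.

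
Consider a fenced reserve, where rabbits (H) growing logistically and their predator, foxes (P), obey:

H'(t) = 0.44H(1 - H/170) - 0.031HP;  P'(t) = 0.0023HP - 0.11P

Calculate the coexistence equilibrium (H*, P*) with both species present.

From dP/dt = 0 with P > 0: 0.0023H* = 0.11, so H* = 47.8.
Substitute into dH/dt = 0: 0.44(1 - 47.8/170) = 0.031P*.
The bracket is 0.719, giving P* = 0.316/0.031 = 10.2.

H* ≈ 47.8, P* ≈ 10.2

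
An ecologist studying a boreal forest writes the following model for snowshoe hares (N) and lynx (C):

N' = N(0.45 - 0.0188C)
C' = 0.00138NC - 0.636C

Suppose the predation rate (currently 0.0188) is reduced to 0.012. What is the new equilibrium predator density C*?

C* ≈ 37.5

At the interior fixed point, setting dN/dt = 0 with N > 0 fixes C* = (prey growth rate)/(NC coefficient) — independent of the other coefficients.
With the change, C* = 0.45/0.012 = 37.5; it rises from 23.9.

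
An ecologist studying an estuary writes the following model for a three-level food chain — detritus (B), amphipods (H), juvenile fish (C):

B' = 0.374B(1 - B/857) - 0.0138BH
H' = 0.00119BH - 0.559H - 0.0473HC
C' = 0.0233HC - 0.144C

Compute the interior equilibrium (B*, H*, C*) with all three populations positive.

From dC/dt = 0: 0.0233H* = 0.144, so H* = 6.18.
From dB/dt = 0: 0.374(1 - B*/857) = 0.0138·6.18, giving B* = 857·(1 - 0.228) = 662.
From dH/dt = 0: 0.00119·662 - 0.559 = 0.0473C*, so C* = 0.228/0.0473 = 4.83.

B* ≈ 662, H* ≈ 6.18, C* ≈ 4.83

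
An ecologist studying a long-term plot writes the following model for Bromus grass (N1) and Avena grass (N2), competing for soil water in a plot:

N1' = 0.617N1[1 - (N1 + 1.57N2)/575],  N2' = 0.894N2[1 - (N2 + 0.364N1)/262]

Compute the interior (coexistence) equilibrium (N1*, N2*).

N1* ≈ 382, N2* ≈ 123

Setting both brackets to zero gives the nullclines N1 + 1.57N2 = 575 and 0.364N1 + N2 = 262.
Substituting N2 = 262 - 0.364N1 into the first: N1(1 - 1.57·0.364) = 575 - 1.57·262.
So N1* = 164/0.429 = 382, and then N2* = 262 - 0.364·382 = 123.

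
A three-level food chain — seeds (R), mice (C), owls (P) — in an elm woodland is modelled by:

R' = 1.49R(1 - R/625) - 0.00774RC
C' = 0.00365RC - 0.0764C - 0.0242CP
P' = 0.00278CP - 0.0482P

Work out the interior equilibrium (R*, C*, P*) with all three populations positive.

From dP/dt = 0: 0.00278C* = 0.0482, so C* = 17.3.
From dR/dt = 0: 1.49(1 - R*/625) = 0.00774·17.3, giving R* = 625·(1 - 0.0901) = 569.
From dC/dt = 0: 0.00365·569 - 0.0764 = 0.0242P*, so P* = 2/0.0242 = 82.6.

R* ≈ 569, C* ≈ 17.3, P* ≈ 82.6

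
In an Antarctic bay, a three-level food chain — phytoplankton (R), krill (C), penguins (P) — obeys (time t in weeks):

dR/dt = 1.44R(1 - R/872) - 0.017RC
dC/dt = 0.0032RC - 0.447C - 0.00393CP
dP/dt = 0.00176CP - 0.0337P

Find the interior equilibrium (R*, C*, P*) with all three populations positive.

From dP/dt = 0: 0.00176C* = 0.0337, so C* = 19.1.
From dR/dt = 0: 1.44(1 - R*/872) = 0.017·19.1, giving R* = 872·(1 - 0.226) = 675.
From dC/dt = 0: 0.0032·675 - 0.447 = 0.00393P*, so P* = 1.71/0.00393 = 436.

R* ≈ 675, C* ≈ 19.1, P* ≈ 436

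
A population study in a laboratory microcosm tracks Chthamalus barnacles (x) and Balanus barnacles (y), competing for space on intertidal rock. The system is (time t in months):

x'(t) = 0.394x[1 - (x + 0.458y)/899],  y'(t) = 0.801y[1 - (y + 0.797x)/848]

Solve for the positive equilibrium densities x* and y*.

Setting both brackets to zero gives the nullclines x + 0.458y = 899 and 0.797x + y = 848.
Substituting y = 848 - 0.797x into the first: x(1 - 0.458·0.797) = 899 - 0.458·848.
So x* = 511/0.635 = 804, and then y* = 848 - 0.797·804 = 207.

x* ≈ 804, y* ≈ 207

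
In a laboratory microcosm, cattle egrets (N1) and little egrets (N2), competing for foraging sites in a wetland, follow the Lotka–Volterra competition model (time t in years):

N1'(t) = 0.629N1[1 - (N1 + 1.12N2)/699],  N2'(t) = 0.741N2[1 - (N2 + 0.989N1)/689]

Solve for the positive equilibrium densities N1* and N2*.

N1* ≈ 675, N2* ≈ 21.5

Setting both brackets to zero gives the nullclines N1 + 1.12N2 = 699 and 0.989N1 + N2 = 689.
Substituting N2 = 689 - 0.989N1 into the first: N1(1 - 1.12·0.989) = 699 - 1.12·689.
So N1* = -72.7/-0.108 = 675, and then N2* = 689 - 0.989·675 = 21.5.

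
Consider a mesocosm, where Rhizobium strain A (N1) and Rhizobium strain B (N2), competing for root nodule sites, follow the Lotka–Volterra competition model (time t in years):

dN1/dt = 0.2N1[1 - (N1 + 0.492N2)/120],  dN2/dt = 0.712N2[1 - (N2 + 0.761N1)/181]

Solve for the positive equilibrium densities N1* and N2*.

Setting both brackets to zero gives the nullclines N1 + 0.492N2 = 120 and 0.761N1 + N2 = 181.
Substituting N2 = 181 - 0.761N1 into the first: N1(1 - 0.492·0.761) = 120 - 0.492·181.
So N1* = 30.9/0.626 = 49.5, and then N2* = 181 - 0.761·49.5 = 143.

N1* ≈ 49.5, N2* ≈ 143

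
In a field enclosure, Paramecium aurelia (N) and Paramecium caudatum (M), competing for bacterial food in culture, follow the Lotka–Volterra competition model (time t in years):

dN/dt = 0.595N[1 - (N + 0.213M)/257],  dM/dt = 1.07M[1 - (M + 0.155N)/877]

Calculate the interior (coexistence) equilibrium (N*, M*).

N* ≈ 72.6, M* ≈ 866

Setting both brackets to zero gives the nullclines N + 0.213M = 257 and 0.155N + M = 877.
Substituting M = 877 - 0.155N into the first: N(1 - 0.213·0.155) = 257 - 0.213·877.
So N* = 70.2/0.967 = 72.6, and then M* = 877 - 0.155·72.6 = 866.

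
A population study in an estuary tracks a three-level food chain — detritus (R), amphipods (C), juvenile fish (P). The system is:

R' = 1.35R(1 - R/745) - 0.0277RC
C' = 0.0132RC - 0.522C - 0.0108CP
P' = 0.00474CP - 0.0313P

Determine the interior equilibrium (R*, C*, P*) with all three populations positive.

R* ≈ 644, C* ≈ 6.6, P* ≈ 739

From dP/dt = 0: 0.00474C* = 0.0313, so C* = 6.6.
From dR/dt = 0: 1.35(1 - R*/745) = 0.0277·6.6, giving R* = 745·(1 - 0.135) = 644.
From dC/dt = 0: 0.0132·644 - 0.522 = 0.0108P*, so P* = 7.98/0.0108 = 739.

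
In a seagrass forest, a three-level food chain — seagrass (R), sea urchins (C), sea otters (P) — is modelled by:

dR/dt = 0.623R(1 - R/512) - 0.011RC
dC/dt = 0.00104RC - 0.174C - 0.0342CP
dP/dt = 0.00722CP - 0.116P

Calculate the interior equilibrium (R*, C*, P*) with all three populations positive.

R* ≈ 367, C* ≈ 16.1, P* ≈ 6.07

From dP/dt = 0: 0.00722C* = 0.116, so C* = 16.1.
From dR/dt = 0: 0.623(1 - R*/512) = 0.011·16.1, giving R* = 512·(1 - 0.284) = 367.
From dC/dt = 0: 0.00104·367 - 0.174 = 0.0342P*, so P* = 0.207/0.0342 = 6.07.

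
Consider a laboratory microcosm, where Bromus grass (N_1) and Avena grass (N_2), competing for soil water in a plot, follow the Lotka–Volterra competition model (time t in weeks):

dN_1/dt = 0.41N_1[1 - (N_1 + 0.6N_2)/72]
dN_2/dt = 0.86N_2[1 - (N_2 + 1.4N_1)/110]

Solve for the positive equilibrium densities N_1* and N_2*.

Setting both brackets to zero gives the nullclines N_1 + 0.6N_2 = 72 and 1.4N_1 + N_2 = 110.
Substituting N_2 = 110 - 1.4N_1 into the first: N_1(1 - 0.6·1.4) = 72 - 0.6·110.
So N_1* = 6/0.16 = 37.5, and then N_2* = 110 - 1.4·37.5 = 57.5.

N_1* ≈ 37.5, N_2* ≈ 57.5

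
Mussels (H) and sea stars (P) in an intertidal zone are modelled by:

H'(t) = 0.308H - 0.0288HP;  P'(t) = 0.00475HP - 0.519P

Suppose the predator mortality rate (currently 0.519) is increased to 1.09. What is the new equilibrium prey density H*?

At the interior fixed point, setting dP/dt = 0 with P > 0 fixes H* = (predator death rate)/(HP coefficient) — independent of the other coefficients.
With the change, H* = 1.09/0.00475 = 229; it rises from 109.

H* ≈ 229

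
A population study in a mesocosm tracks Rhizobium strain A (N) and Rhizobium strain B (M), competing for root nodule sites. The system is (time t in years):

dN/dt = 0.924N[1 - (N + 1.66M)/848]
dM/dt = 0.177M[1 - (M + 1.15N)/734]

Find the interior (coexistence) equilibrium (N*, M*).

Setting both brackets to zero gives the nullclines N + 1.66M = 848 and 1.15N + M = 734.
Substituting M = 734 - 1.15N into the first: N(1 - 1.66·1.15) = 848 - 1.66·734.
So N* = -370/-0.909 = 408, and then M* = 734 - 1.15·408 = 265.

N* ≈ 408, M* ≈ 265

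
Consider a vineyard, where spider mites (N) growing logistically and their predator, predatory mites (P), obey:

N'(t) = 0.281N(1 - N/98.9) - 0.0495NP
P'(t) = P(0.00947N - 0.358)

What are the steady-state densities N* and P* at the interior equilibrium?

N* ≈ 37.8, P* ≈ 3.51

From dP/dt = 0 with P > 0: 0.00947N* = 0.358, so N* = 37.8.
Substitute into dN/dt = 0: 0.281(1 - 37.8/98.9) = 0.0495P*.
The bracket is 0.618, giving P* = 0.174/0.0495 = 3.51.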